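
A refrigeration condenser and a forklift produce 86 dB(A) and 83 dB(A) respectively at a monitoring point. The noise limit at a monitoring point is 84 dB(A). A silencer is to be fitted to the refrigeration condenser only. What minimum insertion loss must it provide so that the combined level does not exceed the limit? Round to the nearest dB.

9 dB

Fixed contribution from the other source: Σ 10^(L/10) = 10^(83/10) = 1.995e+08 (83.00 dB(A)).
To meet 84 dB(A) overall, the treated refrigeration condenser may contribute at most 10^(84/10) − 1.995e+08 = 5.166e+07, i.e. 77.13 dB(A).
So the refrigeration condenser must be reduced from 86 to 77.13 dB(A): IL = 8.87 dB.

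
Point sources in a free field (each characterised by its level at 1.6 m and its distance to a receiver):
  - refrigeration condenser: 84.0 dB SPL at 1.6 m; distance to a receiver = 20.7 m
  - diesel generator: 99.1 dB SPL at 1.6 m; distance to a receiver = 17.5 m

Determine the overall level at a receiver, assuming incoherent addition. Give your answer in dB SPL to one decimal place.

First find each source's level at the receiver (point-source: −20·log₁₀(r/r_ref)), then combine on an intensity basis.
refrigeration condenser: 84.0 − 20·log₁₀(20.7/1.6) = 84.0 − 22.24 = 61.76 dB SPL.
diesel generator: 99.1 − 20·log₁₀(17.5/1.6) = 99.1 − 20.78 = 78.32 dB SPL.
Σ 10^(L/10) = 6.945e+07 → L_total = 10·log₁₀(6.945e+07) = 78.42 dB SPL.

78.4 dB SPL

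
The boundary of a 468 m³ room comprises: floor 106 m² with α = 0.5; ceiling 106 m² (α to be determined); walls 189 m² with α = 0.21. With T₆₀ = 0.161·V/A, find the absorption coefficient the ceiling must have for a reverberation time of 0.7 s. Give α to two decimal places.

0.14

Required total absorption A = 0.161·468/0.7 = 107.64 m².
Absorption from the other surfaces = 106·0.5 + 189·0.21 = 92.69 m², so the ceiling must supply 14.95 m² over 106 m².
α = 14.95/106 = 0.141.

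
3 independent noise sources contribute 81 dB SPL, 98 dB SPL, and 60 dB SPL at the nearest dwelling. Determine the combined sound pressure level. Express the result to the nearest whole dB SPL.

98 dB SPL

Incoherent sources combine by intensity addition: L_total = 10·log₁₀(Σ 10^(L_i/10)).
Σ 10^(L/10) = 10^(81/10) + 10^(98/10) + 10^(60/10) = 6.436e+09.
L_total = 10·log₁₀(6.436e+09) = 98.09 dB SPL.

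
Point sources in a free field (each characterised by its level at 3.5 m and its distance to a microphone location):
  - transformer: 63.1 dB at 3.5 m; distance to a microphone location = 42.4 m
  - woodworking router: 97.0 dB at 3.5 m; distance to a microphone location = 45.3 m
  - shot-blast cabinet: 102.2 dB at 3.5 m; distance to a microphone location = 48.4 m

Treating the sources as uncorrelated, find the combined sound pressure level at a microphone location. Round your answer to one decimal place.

Apply inverse-square spreading to bring every level to the receiver, then sum 10^(L/10).
transformer: 63.1 − 20·log₁₀(42.4/3.5) = 63.1 − 21.67 = 41.43 dB.
woodworking router: 97.0 − 20·log₁₀(45.3/3.5) = 97.0 − 22.24 = 74.76 dB.
shot-blast cabinet: 102.2 − 20·log₁₀(48.4/3.5) = 102.2 − 22.82 = 79.38 dB.
Σ 10^(L/10) = 1.167e+08 → L_total = 10·log₁₀(1.167e+08) = 80.67 dB.

80.7 dB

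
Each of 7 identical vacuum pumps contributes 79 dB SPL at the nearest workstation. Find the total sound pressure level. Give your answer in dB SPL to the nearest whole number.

N identical incoherent sources raise the level by 10·log₁₀ N.
L_total = 79 + 10·log₁₀(7) = 79 + 8.451 = 87.45 dB SPL.

87 dB SPL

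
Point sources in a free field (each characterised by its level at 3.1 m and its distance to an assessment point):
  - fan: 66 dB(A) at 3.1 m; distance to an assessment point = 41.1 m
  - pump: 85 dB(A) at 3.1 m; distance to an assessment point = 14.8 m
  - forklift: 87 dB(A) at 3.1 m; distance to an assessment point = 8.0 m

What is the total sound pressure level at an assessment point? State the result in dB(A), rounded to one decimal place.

Propagate each source to the receiver with L = L_ref − 20·log₁₀(r/r_ref), then add intensities.
fan: 66 − 20·log₁₀(41.1/3.1) = 66 − 22.45 = 43.55 dB(A).
pump: 85 − 20·log₁₀(14.8/3.1) = 85 − 13.58 = 71.42 dB(A).
forklift: 87 − 20·log₁₀(8.0/3.1) = 87 − 8.23 = 78.77 dB(A).
Σ 10^(L/10) = 8.915e+07 → L_total = 10·log₁₀(8.915e+07) = 79.50 dB(A).

79.5 dB(A)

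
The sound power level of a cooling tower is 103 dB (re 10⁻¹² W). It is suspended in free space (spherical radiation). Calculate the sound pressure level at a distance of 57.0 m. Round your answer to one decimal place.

L_p = L_w − 10·log₁₀(4π·r²) with r = 57.0 m.
4π·r² = 4.083e+04 m², 10·log₁₀ of that is 46.110 dB.
L_p = 103 − 46.110 = 56.89 dB.

56.9 dB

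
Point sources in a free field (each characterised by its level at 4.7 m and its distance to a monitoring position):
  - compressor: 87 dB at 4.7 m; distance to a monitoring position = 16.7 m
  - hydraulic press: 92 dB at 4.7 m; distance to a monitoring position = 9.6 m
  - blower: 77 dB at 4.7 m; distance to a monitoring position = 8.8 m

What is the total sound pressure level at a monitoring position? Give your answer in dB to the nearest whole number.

86 dB

First find each source's level at the receiver (point-source: −20·log₁₀(r/r_ref)), then combine on an intensity basis.
compressor: 87 − 20·log₁₀(16.7/4.7) = 87 − 11.01 = 75.99 dB.
hydraulic press: 92 − 20·log₁₀(9.6/4.7) = 92 − 6.20 = 85.80 dB.
blower: 77 − 20·log₁₀(8.8/4.7) = 77 − 5.45 = 71.55 dB.
Σ 10^(L/10) = 4.339e+08 → L_total = 10·log₁₀(4.339e+08) = 86.37 dB.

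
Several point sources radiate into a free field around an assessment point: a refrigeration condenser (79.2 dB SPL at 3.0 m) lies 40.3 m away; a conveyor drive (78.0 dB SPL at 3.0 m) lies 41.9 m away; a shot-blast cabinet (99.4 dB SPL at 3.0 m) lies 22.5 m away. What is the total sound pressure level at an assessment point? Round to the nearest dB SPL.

82 dB SPL

Apply inverse-square spreading to bring every level to the receiver, then sum 10^(L/10).
refrigeration condenser: 79.2 − 20·log₁₀(40.3/3.0) = 79.2 − 22.56 = 56.64 dB SPL.
conveyor drive: 78.0 − 20·log₁₀(41.9/3.0) = 78.0 − 22.90 = 55.10 dB SPL.
shot-blast cabinet: 99.4 − 20·log₁₀(22.5/3.0) = 99.4 − 17.50 = 81.90 dB SPL.
Σ 10^(L/10) = 1.556e+08 → L_total = 10·log₁₀(1.556e+08) = 81.92 dB SPL.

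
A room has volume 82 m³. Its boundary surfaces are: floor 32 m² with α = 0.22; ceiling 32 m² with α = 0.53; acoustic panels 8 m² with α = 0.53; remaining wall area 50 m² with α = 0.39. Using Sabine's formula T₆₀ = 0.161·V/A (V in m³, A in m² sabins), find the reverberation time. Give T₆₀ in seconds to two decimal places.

Total absorption A = 32·0.22 + 32·0.53 + 8·0.53 + 50·0.39 = 47.74 m² sabins.
T₆₀ = 0.161·V/A = 0.161·82/47.74 = 0.277 s.

0.28 s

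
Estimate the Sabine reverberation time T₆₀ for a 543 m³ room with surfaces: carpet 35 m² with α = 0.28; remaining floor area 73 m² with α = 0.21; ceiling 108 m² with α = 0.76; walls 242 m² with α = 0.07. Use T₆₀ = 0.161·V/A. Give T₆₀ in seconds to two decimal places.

Total absorption A = 35·0.28 + 73·0.21 + 108·0.76 + 242·0.07 = 124.15 m² sabins.
T₆₀ = 0.161 × 543 / 124.15 = 0.704 s.

0.70 s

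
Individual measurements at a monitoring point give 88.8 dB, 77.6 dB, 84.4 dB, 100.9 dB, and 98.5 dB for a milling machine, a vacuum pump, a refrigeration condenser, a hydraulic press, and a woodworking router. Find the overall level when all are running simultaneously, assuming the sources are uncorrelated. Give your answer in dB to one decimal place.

103.1 dB

Incoherent sources combine by intensity addition: L_total = 10·log₁₀(Σ 10^(L_i/10)).
Σ 10^(L/10) = 10^(88.8/10) + 10^(77.6/10) + 10^(84.4/10) + 10^(100.9/10) + 10^(98.5/10) = 2.047e+10.
L_total = 10·log₁₀(2.047e+10) = 103.11 dB.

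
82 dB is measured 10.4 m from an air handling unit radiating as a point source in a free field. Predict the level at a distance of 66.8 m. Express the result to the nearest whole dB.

66 dB

For a point source, L₂ = L₁ − 20·log₁₀(r₂/r₁).
L₂ = 82 − 20·log₁₀(66.8/10.4) = 82 − 16.155 = 65.85 dB.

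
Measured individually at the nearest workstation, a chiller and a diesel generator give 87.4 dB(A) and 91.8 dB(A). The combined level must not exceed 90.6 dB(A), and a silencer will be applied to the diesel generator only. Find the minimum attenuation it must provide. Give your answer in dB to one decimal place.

Fixed contribution from the other source: Σ 10^(L/10) = 10^(87.4/10) = 5.495e+08 (87.40 dB(A)).
To meet 90.6 dB(A) overall, the treated diesel generator may contribute at most 10^(90.6/10) − 5.495e+08 = 5.986e+08, i.e. 87.77 dB(A).
Required insertion loss = 91.8 − 87.77 = 4.03 dB.

4.0 dB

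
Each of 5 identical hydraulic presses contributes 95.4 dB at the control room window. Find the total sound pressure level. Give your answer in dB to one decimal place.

102.4 dB

N identical incoherent sources raise the level by 10·log₁₀ N.
L_total = 95.4 + 10·log₁₀(5) = 95.4 + 6.990 = 102.39 dB.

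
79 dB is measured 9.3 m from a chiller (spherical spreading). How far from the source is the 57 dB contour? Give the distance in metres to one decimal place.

117.1 m

The 22.0 dB drop corresponds to a distance ratio of 10^(22.0/20) for a point source.
r₂ = 9.3·10^((79−57)/20) = 9.3·10^(22.0/20) = 117.08 m.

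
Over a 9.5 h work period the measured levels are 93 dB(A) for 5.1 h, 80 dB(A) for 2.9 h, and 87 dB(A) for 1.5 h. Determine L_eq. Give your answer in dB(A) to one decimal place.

The energy average is taken in the linear domain: L_eq = 10·log₁₀[(Σ tᵢ·10^(Lᵢ/10))/T], T = 9.5 h.
Σ tᵢ·10^(Lᵢ/10) = 5.1·10^(93/10) + 2.9·10^(80/10) + 1.5·10^(87/10) = 1.122e+10.
L_eq = 10·log₁₀(1.122e+10/9.5) = 90.72 dB(A).

90.7 dB(A)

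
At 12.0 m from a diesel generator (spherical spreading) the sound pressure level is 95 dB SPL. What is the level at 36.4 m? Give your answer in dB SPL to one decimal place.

Point-source attenuation: ΔL = 20·log₁₀(r₂/r₁) = 20·log₁₀(36.4/12.0) = 9.638 dB.
L₂ = 95 − 20·log₁₀(36.4/12.0) = 95 − 9.638 = 85.36 dB SPL.

85.4 dB SPL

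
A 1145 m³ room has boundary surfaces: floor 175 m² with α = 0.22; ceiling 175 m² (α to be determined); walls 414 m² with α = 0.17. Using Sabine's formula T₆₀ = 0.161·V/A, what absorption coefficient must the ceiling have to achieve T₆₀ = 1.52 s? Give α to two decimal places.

From T₆₀ = 0.161·V/A, the target T₆₀ = 1.52 s needs A = 0.161·1145/1.52 = 121.28 m².
Absorption from the other surfaces = 175·0.22 + 414·0.17 = 108.88 m², so the ceiling must supply 12.40 m² over 175 m².
α = 12.40/175 = 0.071.

0.07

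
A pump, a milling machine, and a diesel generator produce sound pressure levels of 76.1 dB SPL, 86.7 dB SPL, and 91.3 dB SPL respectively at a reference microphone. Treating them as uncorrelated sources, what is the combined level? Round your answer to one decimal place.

Incoherent sources combine by intensity addition: L_total = 10·log₁₀(Σ 10^(L_i/10)).
Σ 10^(L/10) = 10^(76.1/10) + 10^(86.7/10) + 10^(91.3/10) = 1.857e+09.
L_total = 10·log₁₀(1.857e+09) = 92.69 dB SPL.

92.7 dB SPL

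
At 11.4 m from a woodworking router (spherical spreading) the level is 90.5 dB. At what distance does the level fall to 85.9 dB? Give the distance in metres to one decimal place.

For a point source L₁ − L₂ = 20·log₁₀(r₂/r₁), so r₂ = r₁·10^((L₁−L₂)/20).
r₂ = 11.4·10^((90.5−85.9)/20) = 11.4·10^(4.6/20) = 19.36 m.

19.4 m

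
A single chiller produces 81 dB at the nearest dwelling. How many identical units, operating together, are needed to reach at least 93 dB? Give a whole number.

16

N identical sources give L₁ + 10·log₁₀ N, so require 10·log₁₀ N ≥ 93 − 81 = 12.0 dB.
N ≥ 10^(12.0/10) = 15.849, so N = 16.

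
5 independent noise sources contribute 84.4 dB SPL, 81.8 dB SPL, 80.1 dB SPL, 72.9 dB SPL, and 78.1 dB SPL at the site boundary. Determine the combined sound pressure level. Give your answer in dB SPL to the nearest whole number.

Incoherent sources combine by intensity addition: L_total = 10·log₁₀(Σ 10^(L_i/10)).
Σ 10^(L/10) = 10^(84.4/10) + 10^(81.8/10) + 10^(80.1/10) + 10^(72.9/10) + 10^(78.1/10) = 6.132e+08.
L_total = 10·log₁₀(6.132e+08) = 87.88 dB SPL.

88 dB SPL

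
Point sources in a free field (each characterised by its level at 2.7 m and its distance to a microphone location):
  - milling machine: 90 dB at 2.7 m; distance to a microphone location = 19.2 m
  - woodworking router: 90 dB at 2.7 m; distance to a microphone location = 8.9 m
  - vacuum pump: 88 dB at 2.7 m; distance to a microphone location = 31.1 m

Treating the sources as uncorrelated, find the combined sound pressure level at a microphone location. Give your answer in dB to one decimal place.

Apply inverse-square spreading to bring every level to the receiver, then sum 10^(L/10).
milling machine: 90 − 20·log₁₀(19.2/2.7) = 90 − 17.04 = 72.96 dB.
woodworking router: 90 − 20·log₁₀(8.9/2.7) = 90 − 10.36 = 79.64 dB.
vacuum pump: 88 − 20·log₁₀(31.1/2.7) = 88 − 21.23 = 66.77 dB.
Σ 10^(L/10) = 1.166e+08 → L_total = 10·log₁₀(1.166e+08) = 80.67 dB.

80.7 dB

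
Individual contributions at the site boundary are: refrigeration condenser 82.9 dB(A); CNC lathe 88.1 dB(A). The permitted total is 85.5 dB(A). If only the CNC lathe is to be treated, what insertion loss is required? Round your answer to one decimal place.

6.1 dB

The untreated sources together contribute 10^(82.9/10) = 1.950e+08, i.e. 82.90 dB(A).
To meet 85.5 dB(A) overall, the treated CNC lathe may contribute at most 10^(85.5/10) − 1.950e+08 = 1.598e+08, i.e. 82.04 dB(A).
Required insertion loss = 88.1 − 82.04 = 6.06 dB.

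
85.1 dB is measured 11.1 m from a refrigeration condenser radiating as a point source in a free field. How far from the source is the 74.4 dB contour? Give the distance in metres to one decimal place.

38.0 m

The 10.7 dB drop corresponds to a distance ratio of 10^(10.7/20) for a point source.
r₂ = 11.1·10^((85.1−74.4)/20) = 11.1·10^(10.7/20) = 38.05 m.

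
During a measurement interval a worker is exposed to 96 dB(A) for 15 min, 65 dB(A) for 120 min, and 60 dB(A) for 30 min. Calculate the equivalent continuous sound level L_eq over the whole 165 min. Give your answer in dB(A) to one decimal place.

85.6 dB(A)

Weight each interval's intensity by its duration and average over T = 165 min:
Σ tᵢ·10^(Lᵢ/10) = 15·10^(96/10) + 120·10^(65/10) + 30·10^(60/10) = 6.013e+10.
L_eq = 10·log₁₀(6.013e+10/165) = 85.62 dB(A).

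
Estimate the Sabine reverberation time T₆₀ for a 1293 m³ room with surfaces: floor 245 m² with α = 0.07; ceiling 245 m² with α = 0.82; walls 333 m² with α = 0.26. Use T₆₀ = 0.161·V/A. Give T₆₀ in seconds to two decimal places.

Total absorption A = 245·0.07 + 245·0.82 + 333·0.26 = 304.63 m² sabins.
T₆₀ = 0.161 × 1293 / 304.63 = 0.683 s.

0.68 s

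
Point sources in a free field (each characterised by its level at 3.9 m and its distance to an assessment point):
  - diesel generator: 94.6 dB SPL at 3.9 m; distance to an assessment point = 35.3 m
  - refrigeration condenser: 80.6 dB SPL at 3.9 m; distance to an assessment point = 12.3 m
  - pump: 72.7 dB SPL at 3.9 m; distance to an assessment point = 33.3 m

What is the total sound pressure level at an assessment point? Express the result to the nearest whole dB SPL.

77 dB SPL

Apply inverse-square spreading to bring every level to the receiver, then sum 10^(L/10).
diesel generator: 94.6 − 20·log₁₀(35.3/3.9) = 94.6 − 19.13 = 75.47 dB SPL.
refrigeration condenser: 80.6 − 20·log₁₀(12.3/3.9) = 80.6 − 9.98 = 70.62 dB SPL.
pump: 72.7 − 20·log₁₀(33.3/3.9) = 72.7 − 18.63 = 54.07 dB SPL.
Σ 10^(L/10) = 4.700e+07 → L_total = 10·log₁₀(4.700e+07) = 76.72 dB SPL.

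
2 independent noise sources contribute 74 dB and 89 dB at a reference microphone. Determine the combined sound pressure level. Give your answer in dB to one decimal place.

89.1 dB

Incoherent sources combine by intensity addition: L_total = 10·log₁₀(Σ 10^(L_i/10)).
Σ 10^(L/10) = 10^(74/10) + 10^(89/10) = 8.194e+08.
L_total = 10·log₁₀(8.194e+08) = 89.14 dB.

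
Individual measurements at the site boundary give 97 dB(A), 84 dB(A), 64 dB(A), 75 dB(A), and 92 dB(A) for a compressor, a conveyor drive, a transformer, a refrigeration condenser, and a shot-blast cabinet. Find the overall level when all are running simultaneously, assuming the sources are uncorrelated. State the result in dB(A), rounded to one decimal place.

For uncorrelated sources the intensities add, so convert each level to linear form, sum, and take 10·log₁₀ of the total.
Σ 10^(L/10) = 10^(97/10) + 10^(84/10) + 10^(64/10) + 10^(75/10) + 10^(92/10) = 6.882e+09.
L_total = 10·log₁₀(6.882e+09) = 98.38 dB(A).

98.4 dB(A)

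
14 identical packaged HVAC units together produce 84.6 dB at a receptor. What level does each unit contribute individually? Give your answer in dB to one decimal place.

73.1 dB

For N identical incoherent sources L_total = L₁ + 10·log₁₀ N, so L₁ = 84.6 − 10·log₁₀(14) = 84.6 − 11.461.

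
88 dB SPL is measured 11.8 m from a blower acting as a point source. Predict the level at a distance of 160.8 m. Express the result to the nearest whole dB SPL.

For a point source, L₂ = L₁ − 20·log₁₀(r₂/r₁).
L₂ = 88 − 20·log₁₀(160.8/11.8) = 88 − 22.688 = 65.31 dB SPL.

65 dB SPL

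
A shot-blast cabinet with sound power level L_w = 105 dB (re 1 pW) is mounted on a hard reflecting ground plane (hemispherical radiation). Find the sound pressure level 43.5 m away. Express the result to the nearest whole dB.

L_p = L_w − 10·log₁₀(2π·r²) with r = 43.5 m.
2π·r² = 1.189e+04 m², 10·log₁₀ of that is 40.752 dB.
L_p = 105 − 40.752 = 64.25 dB.

64 dB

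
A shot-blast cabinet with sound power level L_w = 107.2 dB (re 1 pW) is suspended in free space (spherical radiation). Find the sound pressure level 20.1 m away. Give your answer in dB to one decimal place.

L_p = L_w − 10·log₁₀(4π·r²) with r = 20.1 m.
4π·r² = 5077 m², 10·log₁₀ of that is 37.056 dB.
L_p = 107.2 − 37.056 = 70.14 dB.

70.1 dB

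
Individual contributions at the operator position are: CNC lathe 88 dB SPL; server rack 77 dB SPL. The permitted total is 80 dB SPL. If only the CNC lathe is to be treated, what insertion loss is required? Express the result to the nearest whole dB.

11 dB

Fixed contribution from the other source: Σ 10^(L/10) = 10^(77/10) = 5.012e+07 (77.00 dB SPL).
To meet 80 dB SPL overall, the treated CNC lathe may contribute at most 10^(80/10) − 5.012e+07 = 4.988e+07, i.e. 76.98 dB SPL.
So the CNC lathe must be reduced from 88 to 76.98 dB SPL: IL = 11.02 dB.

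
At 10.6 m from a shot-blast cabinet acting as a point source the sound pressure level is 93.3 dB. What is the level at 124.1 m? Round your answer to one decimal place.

71.9 dB

Spherical spreading from a point source gives a 20·log₁₀(r₂/r₁) drop.
L₂ = 93.3 − 20·log₁₀(124.1/10.6) = 93.3 − 21.369 = 71.93 dB.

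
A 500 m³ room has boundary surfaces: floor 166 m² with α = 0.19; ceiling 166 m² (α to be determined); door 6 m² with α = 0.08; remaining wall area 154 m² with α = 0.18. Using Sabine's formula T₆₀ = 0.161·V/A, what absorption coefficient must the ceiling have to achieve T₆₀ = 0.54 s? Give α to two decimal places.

From T₆₀ = 0.161·V/A, the target T₆₀ = 0.54 s needs A = 0.161·500/0.54 = 149.07 m².
Absorption from the other surfaces = 166·0.19 + 6·0.08 + 154·0.18 = 59.74 m², so the ceiling must supply 89.33 m² over 166 m².
α = 89.33/166 = 0.538.

0.54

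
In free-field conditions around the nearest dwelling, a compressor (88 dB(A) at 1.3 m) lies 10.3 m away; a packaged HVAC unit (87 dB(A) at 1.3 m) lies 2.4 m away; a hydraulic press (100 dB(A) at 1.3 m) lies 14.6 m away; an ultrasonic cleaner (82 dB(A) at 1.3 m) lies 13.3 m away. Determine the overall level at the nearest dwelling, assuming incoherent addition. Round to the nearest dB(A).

Apply inverse-square spreading to bring every level to the receiver, then sum 10^(L/10).
compressor: 88 − 20·log₁₀(10.3/1.3) = 88 − 17.98 = 70.02 dB(A).
packaged HVAC unit: 87 − 20·log₁₀(2.4/1.3) = 87 − 5.33 = 81.67 dB(A).
hydraulic press: 100 − 20·log₁₀(14.6/1.3) = 100 − 21.01 = 78.99 dB(A).
ultrasonic cleaner: 82 − 20·log₁₀(13.3/1.3) = 82 − 20.20 = 61.80 dB(A).
Σ 10^(L/10) = 2.379e+08 → L_total = 10·log₁₀(2.379e+08) = 83.76 dB(A).

84 dB(A)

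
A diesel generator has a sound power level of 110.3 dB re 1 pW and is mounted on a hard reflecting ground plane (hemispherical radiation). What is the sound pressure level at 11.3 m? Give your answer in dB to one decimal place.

81.3 dB

L_p = L_w − 10·log₁₀(2π·r²) with r = 11.3 m.
2π·r² = 802.3 m², 10·log₁₀ of that is 29.043 dB.
L_p = 110.3 − 29.043 = 81.26 dB.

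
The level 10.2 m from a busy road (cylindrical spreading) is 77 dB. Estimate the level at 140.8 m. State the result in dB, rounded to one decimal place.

65.6 dB

Cylindrical spreading from a line source gives a 10·log₁₀(r₂/r₁) drop.
L₂ = 77 − 10·log₁₀(140.8/10.2) = 77 − 11.400 = 65.60 dB.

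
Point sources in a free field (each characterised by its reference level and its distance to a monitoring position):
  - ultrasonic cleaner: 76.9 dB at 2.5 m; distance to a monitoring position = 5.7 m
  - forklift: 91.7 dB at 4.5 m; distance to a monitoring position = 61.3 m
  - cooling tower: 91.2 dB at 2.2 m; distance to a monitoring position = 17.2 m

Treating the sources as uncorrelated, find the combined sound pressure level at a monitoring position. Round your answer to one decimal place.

75.9 dB

Apply inverse-square spreading to bring every level to the receiver, then sum 10^(L/10).
ultrasonic cleaner: 76.9 − 20·log₁₀(5.7/2.5) = 76.9 − 7.16 = 69.74 dB.
forklift: 91.7 − 20·log₁₀(61.3/4.5) = 91.7 − 22.68 = 69.02 dB.
cooling tower: 91.2 − 20·log₁₀(17.2/2.2) = 91.2 − 17.86 = 73.34 dB.
Σ 10^(L/10) = 3.896e+07 → L_total = 10·log₁₀(3.896e+07) = 75.91 dB.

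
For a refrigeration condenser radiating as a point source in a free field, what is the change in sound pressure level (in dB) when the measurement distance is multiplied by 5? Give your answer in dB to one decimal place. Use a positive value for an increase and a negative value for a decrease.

-14.0 dB

A point source loses 6 dB per doubling of distance; generally ΔL = −20·log₁₀(r₂/r₁).
ΔL = −20·log₁₀(5) = -13.98 dB.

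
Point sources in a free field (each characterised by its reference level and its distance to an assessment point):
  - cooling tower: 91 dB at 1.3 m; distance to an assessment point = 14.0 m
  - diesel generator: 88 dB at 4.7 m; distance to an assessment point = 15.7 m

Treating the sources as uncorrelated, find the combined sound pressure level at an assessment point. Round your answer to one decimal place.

78.3 dB

First find each source's level at the receiver (point-source: −20·log₁₀(r/r_ref)), then combine on an intensity basis.
cooling tower: 91 − 20·log₁₀(14.0/1.3) = 91 − 20.64 = 70.36 dB.
diesel generator: 88 − 20·log₁₀(15.7/4.7) = 88 − 10.48 = 77.52 dB.
Σ 10^(L/10) = 6.740e+07 → L_total = 10·log₁₀(6.740e+07) = 78.29 dB.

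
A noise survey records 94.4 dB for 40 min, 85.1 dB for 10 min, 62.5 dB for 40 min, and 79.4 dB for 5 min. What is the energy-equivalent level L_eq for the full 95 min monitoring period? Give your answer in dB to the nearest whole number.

L_eq = 10·log₁₀[(1/T)·Σ tᵢ·10^(Lᵢ/10)] with T = 95 min.
Σ tᵢ·10^(Lᵢ/10) = 40·10^(94.4/10) + 10·10^(85.1/10) + 40·10^(62.5/10) + 5·10^(79.4/10) = 1.139e+11.
L_eq = 10·log₁₀(1.139e+11/95) = 90.79 dB.

91 dB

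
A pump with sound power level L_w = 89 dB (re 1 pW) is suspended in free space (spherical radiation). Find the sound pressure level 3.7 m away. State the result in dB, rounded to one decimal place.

The power spreads over a sphere of area 4π·r², so L_p = L_w − 10·log₁₀(4π·r²).
4π·r² = 172 m², 10·log₁₀ of that is 22.356 dB.
L_p = 89 − 22.356 = 66.64 dB.

66.6 dB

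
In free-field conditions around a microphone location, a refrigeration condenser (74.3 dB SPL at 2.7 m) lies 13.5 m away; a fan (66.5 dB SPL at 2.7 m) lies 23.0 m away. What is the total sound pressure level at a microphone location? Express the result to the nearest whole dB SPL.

61 dB SPL

Apply inverse-square spreading to bring every level to the receiver, then sum 10^(L/10).
refrigeration condenser: 74.3 − 20·log₁₀(13.5/2.7) = 74.3 − 13.98 = 60.32 dB SPL.
fan: 66.5 − 20·log₁₀(23.0/2.7) = 66.5 − 18.61 = 47.89 dB SPL.
Σ 10^(L/10) = 1.138e+06 → L_total = 10·log₁₀(1.138e+06) = 60.56 dB SPL.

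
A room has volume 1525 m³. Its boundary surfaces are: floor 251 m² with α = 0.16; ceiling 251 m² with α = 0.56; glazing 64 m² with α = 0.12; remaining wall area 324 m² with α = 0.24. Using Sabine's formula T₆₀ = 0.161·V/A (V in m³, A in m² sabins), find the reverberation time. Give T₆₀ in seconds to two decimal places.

0.92 s

A = Σ Sᵢαᵢ = 251·0.16 + 251·0.56 + 64·0.12 + 324·0.24 = 266.16 m².
T₆₀ = 0.161·V/A = 0.161·1525/266.16 = 0.922 s.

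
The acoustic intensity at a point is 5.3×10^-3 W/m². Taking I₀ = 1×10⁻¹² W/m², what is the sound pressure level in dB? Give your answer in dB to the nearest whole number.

97 dB

L = 10·log₁₀(I/I₀) = 10·log₁₀(5.3×10^-3/10⁻¹²) = 10·log₁₀(5.3×10^9).
L = 10·(0.7243 + 9) = 97.24 dB.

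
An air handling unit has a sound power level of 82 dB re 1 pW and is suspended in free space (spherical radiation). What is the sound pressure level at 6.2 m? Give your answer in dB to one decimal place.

L_p = L_w − 10·log₁₀(4π·r²) with r = 6.2 m.
4π·r² = 483.1 m², 10·log₁₀ of that is 26.840 dB.
L_p = 82 − 26.840 = 55.16 dB.

55.2 dB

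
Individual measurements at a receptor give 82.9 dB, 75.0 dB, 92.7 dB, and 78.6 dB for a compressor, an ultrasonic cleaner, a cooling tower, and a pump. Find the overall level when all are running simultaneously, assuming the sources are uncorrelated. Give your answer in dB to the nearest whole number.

For uncorrelated sources the intensities add, so convert each level to linear form, sum, and take 10·log₁₀ of the total.
Σ 10^(L/10) = 10^(82.9/10) + 10^(75.0/10) + 10^(92.7/10) + 10^(78.6/10) = 2.161e+09.
L_total = 10·log₁₀(2.161e+09) = 93.35 dB.

93 dB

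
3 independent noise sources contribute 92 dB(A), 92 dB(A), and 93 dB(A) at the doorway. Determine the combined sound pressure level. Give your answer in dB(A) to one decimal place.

97.1 dB(A)

Incoherent sources combine by intensity addition: L_total = 10·log₁₀(Σ 10^(L_i/10)).
Σ 10^(L/10) = 10^(92/10) + 10^(92/10) + 10^(93/10) = 5.165e+09.
L_total = 10·log₁₀(5.165e+09) = 97.13 dB(A).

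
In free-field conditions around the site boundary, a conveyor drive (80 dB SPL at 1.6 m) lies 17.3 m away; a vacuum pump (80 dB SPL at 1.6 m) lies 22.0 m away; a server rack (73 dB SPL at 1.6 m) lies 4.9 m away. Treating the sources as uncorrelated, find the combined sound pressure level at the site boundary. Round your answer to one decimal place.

65.5 dB SPL

First find each source's level at the receiver (point-source: −20·log₁₀(r/r_ref)), then combine on an intensity basis.
conveyor drive: 80 − 20·log₁₀(17.3/1.6) = 80 − 20.68 = 59.32 dB SPL.
vacuum pump: 80 − 20·log₁₀(22.0/1.6) = 80 − 22.77 = 57.23 dB SPL.
server rack: 73 − 20·log₁₀(4.9/1.6) = 73 − 9.72 = 63.28 dB SPL.
Σ 10^(L/10) = 3.512e+06 → L_total = 10·log₁₀(3.512e+06) = 65.46 dB SPL.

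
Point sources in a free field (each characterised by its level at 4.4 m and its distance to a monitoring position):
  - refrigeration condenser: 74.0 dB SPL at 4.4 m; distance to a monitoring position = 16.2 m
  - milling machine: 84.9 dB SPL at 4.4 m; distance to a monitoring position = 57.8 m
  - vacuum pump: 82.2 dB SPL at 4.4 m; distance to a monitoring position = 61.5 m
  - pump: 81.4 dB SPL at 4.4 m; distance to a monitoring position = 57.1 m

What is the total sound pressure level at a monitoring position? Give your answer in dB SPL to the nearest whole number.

Propagate each source to the receiver with L = L_ref − 20·log₁₀(r/r_ref), then add intensities.
refrigeration condenser: 74.0 − 20·log₁₀(16.2/4.4) = 74.0 − 11.32 = 62.68 dB SPL.
milling machine: 84.9 − 20·log₁₀(57.8/4.4) = 84.9 − 22.37 = 62.53 dB SPL.
vacuum pump: 82.2 − 20·log₁₀(61.5/4.4) = 82.2 − 22.91 = 59.29 dB SPL.
pump: 81.4 − 20·log₁₀(57.1/4.4) = 81.4 − 22.26 = 59.14 dB SPL.
Σ 10^(L/10) = 5.313e+06 → L_total = 10·log₁₀(5.313e+06) = 67.25 dB SPL.

67 dB SPL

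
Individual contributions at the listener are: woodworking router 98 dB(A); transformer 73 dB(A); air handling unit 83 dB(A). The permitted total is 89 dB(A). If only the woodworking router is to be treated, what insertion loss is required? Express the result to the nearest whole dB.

10 dB

The untreated sources together contribute 10^(73/10) + 10^(83/10) = 2.195e+08, i.e. 83.41 dB(A).
The limit corresponds to 10^(89/10) = 7.943e+08; subtracting the fixed part leaves 5.748e+08 for the woodworking router, i.e. 87.60 dB(A).
Required insertion loss = 98 − 87.60 = 10.40 dB.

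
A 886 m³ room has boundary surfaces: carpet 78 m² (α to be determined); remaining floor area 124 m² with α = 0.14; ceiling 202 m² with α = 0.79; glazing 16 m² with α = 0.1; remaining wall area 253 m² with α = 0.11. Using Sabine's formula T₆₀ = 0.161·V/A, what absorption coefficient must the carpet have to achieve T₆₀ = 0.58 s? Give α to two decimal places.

Required total absorption A = 0.161·886/0.58 = 245.94 m².
Absorption from the other surfaces = 124·0.14 + 202·0.79 + 16·0.1 + 253·0.11 = 206.37 m², so the carpet must supply 39.57 m² over 78 m².
α = 39.57/78 = 0.507.

0.51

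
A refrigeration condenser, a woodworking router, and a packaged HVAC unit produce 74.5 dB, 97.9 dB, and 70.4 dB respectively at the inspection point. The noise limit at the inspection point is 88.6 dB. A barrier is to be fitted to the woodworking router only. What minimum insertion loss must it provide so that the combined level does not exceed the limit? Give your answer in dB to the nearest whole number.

Fixed contribution from the other sources: Σ 10^(L/10) = 10^(74.5/10) + 10^(70.4/10) = 3.915e+07 (75.93 dB).
The limit corresponds to 10^(88.6/10) = 7.244e+08; subtracting the fixed part leaves 6.853e+08 for the woodworking router, i.e. 88.36 dB.
So the woodworking router must be reduced from 97.9 to 88.36 dB: IL = 9.54 dB.

10 dB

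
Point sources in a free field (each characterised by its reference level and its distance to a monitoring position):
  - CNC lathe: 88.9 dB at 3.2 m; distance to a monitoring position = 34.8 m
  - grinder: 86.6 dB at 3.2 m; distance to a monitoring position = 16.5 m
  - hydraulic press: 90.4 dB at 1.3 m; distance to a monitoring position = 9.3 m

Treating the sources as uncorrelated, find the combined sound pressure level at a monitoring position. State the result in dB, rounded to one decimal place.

76.5 dB

Propagate each source to the receiver with L = L_ref − 20·log₁₀(r/r_ref), then add intensities.
CNC lathe: 88.9 − 20·log₁₀(34.8/3.2) = 88.9 − 20.73 = 68.17 dB.
grinder: 86.6 − 20·log₁₀(16.5/3.2) = 86.6 − 14.25 = 72.35 dB.
hydraulic press: 90.4 − 20·log₁₀(9.3/1.3) = 90.4 − 17.09 = 73.31 dB.
Σ 10^(L/10) = 4.518e+07 → L_total = 10·log₁₀(4.518e+07) = 76.55 dB.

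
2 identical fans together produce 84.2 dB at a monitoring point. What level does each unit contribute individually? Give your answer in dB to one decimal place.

2 equal contributions raise the level by 10·log₁₀ 2 = 3.010 dB, so each unit alone gives 84.2 − 3.010.

81.2 dB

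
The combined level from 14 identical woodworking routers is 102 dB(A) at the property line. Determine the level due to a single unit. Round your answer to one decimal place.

90.5 dB(A)

14 equal contributions raise the level by 10·log₁₀ 14 = 11.461 dB, so each unit alone gives 102 − 11.461.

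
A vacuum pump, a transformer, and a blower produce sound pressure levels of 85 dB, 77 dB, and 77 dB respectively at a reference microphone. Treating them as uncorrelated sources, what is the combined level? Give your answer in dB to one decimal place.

Incoherent sources combine by intensity addition: L_total = 10·log₁₀(Σ 10^(L_i/10)).
Σ 10^(L/10) = 10^(85/10) + 10^(77/10) + 10^(77/10) = 4.165e+08.
L_total = 10·log₁₀(4.165e+08) = 86.20 dB.

86.2 dB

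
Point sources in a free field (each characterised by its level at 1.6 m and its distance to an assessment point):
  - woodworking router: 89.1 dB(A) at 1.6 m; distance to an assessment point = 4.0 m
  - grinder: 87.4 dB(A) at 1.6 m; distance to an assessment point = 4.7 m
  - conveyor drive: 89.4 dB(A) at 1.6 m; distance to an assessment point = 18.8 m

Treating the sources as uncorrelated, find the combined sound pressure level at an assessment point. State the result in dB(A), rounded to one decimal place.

83.0 dB(A)

First find each source's level at the receiver (point-source: −20·log₁₀(r/r_ref)), then combine on an intensity basis.
woodworking router: 89.1 − 20·log₁₀(4.0/1.6) = 89.1 − 7.96 = 81.14 dB(A).
grinder: 87.4 − 20·log₁₀(4.7/1.6) = 87.4 − 9.36 = 78.04 dB(A).
conveyor drive: 89.4 − 20·log₁₀(18.8/1.6) = 89.4 − 21.40 = 68.00 dB(A).
Σ 10^(L/10) = 2.000e+08 → L_total = 10·log₁₀(2.000e+08) = 83.01 dB(A).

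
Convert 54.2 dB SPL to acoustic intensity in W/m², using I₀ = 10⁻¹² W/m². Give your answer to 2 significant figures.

I = I₀·10^(L/10) = 10⁻¹² × 10^(54.2/10) = 10^(-6.580).

2.6e-07 W/m²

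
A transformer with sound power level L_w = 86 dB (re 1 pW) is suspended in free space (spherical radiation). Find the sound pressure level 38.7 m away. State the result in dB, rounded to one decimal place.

The power spreads over a sphere of area 4π·r², so L_p = L_w − 10·log₁₀(4π·r²).
4π·r² = 1.882e+04 m², 10·log₁₀ of that is 42.746 dB.
L_p = 86 − 42.746 = 43.25 dB.

43.3 dB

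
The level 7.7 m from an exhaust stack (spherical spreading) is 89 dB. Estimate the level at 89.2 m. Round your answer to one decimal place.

67.7 dB

Point-source attenuation: ΔL = 20·log₁₀(r₂/r₁) = 20·log₁₀(89.2/7.7) = 21.277 dB.
L₂ = 89 − 20·log₁₀(89.2/7.7) = 89 − 21.277 = 67.72 dB.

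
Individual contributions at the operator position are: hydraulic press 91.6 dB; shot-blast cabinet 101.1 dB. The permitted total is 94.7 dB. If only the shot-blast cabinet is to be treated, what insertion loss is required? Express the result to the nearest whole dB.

Everything except the shot-blast cabinet sums to 10^(91.6/10) = 1.445e+09 in linear terms, 91.60 dB.
To meet 94.7 dB overall, the treated shot-blast cabinet may contribute at most 10^(94.7/10) − 1.445e+09 = 1.506e+09, i.e. 91.78 dB.
So the shot-blast cabinet must be reduced from 101.1 to 91.78 dB: IL = 9.32 dB.

9 dB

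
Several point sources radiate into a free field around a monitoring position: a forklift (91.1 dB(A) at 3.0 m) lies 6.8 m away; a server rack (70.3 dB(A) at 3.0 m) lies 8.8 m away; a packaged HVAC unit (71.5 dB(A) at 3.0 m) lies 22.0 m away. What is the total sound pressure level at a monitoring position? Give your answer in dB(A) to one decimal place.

Propagate each source to the receiver with L = L_ref − 20·log₁₀(r/r_ref), then add intensities.
forklift: 91.1 − 20·log₁₀(6.8/3.0) = 91.1 − 7.11 = 83.99 dB(A).
server rack: 70.3 − 20·log₁₀(8.8/3.0) = 70.3 − 9.35 = 60.95 dB(A).
packaged HVAC unit: 71.5 − 20·log₁₀(22.0/3.0) = 71.5 − 17.31 = 54.19 dB(A).
Σ 10^(L/10) = 2.522e+08 → L_total = 10·log₁₀(2.522e+08) = 84.02 dB(A).

84.0 dB(A)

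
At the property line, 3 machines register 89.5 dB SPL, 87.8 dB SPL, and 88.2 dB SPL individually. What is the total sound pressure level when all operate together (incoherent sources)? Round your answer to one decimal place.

93.3 dB SPL

Incoherent sources combine by intensity addition: L_total = 10·log₁₀(Σ 10^(L_i/10)).
Σ 10^(L/10) = 10^(89.5/10) + 10^(87.8/10) + 10^(88.2/10) = 2.155e+09.
L_total = 10·log₁₀(2.155e+09) = 93.33 dB SPL.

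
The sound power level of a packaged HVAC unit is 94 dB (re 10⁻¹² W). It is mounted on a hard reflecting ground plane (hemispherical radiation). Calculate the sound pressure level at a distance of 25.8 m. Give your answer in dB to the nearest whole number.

Free-field hemispherical radiation: L_p = L_w − 10·log₁₀(2π·r²), r = 25.8 m.
2π·r² = 4182 m², 10·log₁₀ of that is 36.214 dB.
L_p = 94 − 36.214 = 57.79 dB.

58 dB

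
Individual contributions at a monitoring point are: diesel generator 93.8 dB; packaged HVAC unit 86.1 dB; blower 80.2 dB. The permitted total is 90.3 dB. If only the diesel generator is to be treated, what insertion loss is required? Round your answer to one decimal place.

6.3 dB

Everything except the diesel generator sums to 10^(86.1/10) + 10^(80.2/10) = 5.121e+08 in linear terms, 87.09 dB.
To meet 90.3 dB overall, the treated diesel generator may contribute at most 10^(90.3/10) − 5.121e+08 = 5.594e+08, i.e. 87.48 dB.
Required insertion loss = 93.8 − 87.48 = 6.32 dB.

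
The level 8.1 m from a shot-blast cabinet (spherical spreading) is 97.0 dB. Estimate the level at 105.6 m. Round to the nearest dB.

For a point source, L₂ = L₁ − 20·log₁₀(r₂/r₁).
L₂ = 97.0 − 20·log₁₀(105.6/8.1) = 97.0 − 22.304 = 74.70 dB.

75 dB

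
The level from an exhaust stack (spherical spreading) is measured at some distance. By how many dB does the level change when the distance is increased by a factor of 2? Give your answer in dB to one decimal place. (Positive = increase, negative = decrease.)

Point-source spreading: ΔL = −20·log₁₀(r₂/r₁).
ΔL = −20·log₁₀(2) = -6.02 dB.

-6.0 dB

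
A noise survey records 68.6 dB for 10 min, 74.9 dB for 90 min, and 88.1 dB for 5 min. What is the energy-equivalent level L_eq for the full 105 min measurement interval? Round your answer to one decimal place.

77.6 dB

Weight each interval's intensity by its duration and average over T = 105 min:
Σ tᵢ·10^(Lᵢ/10) = 10·10^(68.6/10) + 90·10^(74.9/10) + 5·10^(88.1/10) = 6.082e+09.
L_eq = 10·log₁₀(6.082e+09/105) = 77.63 dB.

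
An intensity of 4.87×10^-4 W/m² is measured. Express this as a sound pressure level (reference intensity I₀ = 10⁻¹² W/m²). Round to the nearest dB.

87 dB

L = 10·log₁₀(I/I₀) = 10·log₁₀(4.87×10^-4/10⁻¹²) = 10·log₁₀(4.87×10^8).
L = 10·(0.6875 + 8) = 86.88 dB.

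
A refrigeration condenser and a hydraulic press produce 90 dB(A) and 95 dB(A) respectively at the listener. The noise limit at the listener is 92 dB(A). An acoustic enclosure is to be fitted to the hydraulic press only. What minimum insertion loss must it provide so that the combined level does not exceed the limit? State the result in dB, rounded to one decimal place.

Fixed contribution from the other source: Σ 10^(L/10) = 10^(90/10) = 1.000e+09 (90.00 dB(A)).
The limit corresponds to 10^(92/10) = 1.585e+09; subtracting the fixed part leaves 5.849e+08 for the hydraulic press, i.e. 87.67 dB(A).
So the hydraulic press must be reduced from 95 to 87.67 dB(A): IL = 7.33 dB.

7.3 dB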